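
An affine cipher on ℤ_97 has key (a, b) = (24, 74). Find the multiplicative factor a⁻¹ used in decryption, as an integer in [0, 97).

Run Euclid on (97, 24):
97 = 4*24 + 1
24 = 24*1 + 0
The gcd is 1. Working backward:
1 = 97 − 4·24
Hence 24⁻¹ ≡ -4 ≡ 93 (mod 97).

93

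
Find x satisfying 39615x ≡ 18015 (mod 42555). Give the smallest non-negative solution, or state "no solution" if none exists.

First find gcd(39615, 42555):
42555 = 1×39615 + 2940
39615 = 13×2940 + 1395
2940 = 2×1395 + 150
1395 = 9×150 + 45
150 = 3×45 + 15
45 = 3×15 + 0
gcd = 15 and 15 | 18015, so solutions exist. Divide through by 15: 2641x ≡ 1201 (mod 2837).
Now find 2641⁻¹ mod 2837:
2837 = 1·2641 + 196
2641 = 13·196 + 93
196 = 2·93 + 10
93 = 9·10 + 3
10 = 3·3 + 1
3 = 3·1 + 0
Back-substitute:
1 = 10 − 3·3
1 = −3·93 + 28·10
1 = 28·196 − 59·93
1 = −59·2641 + 795·196
1 = 795·2837 − 854·2641
So 2641·(-854) ≡ 1 (mod 2837), i.e. 2641⁻¹ ≡ 1983.
Then x ≡ 1983·1201 ≡ 1340 (mod 2837); the smallest non-negative solution is x = 1340.

1340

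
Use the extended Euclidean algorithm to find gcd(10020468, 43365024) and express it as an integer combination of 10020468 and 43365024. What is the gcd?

Apply Euclid's algorithm to 43365024 and 10020468:
43365024 = 4×10020468 + 3283152
10020468 = 3×3283152 + 171012
3283152 = 19×171012 + 33924
171012 = 5×33924 + 1392
33924 = 24×1392 + 516
1392 = 2×516 + 360
516 = 1×360 + 156
360 = 2×156 + 48
156 = 3×48 + 12
48 = 4×12 + 0
gcd(10020468, 43365024) = 12.
Working backward:
12 = 156 − 3·48
12 = −3·360 + 7·156
12 = 7·516 − 10·360
12 = −10·1392 + 27·516
12 = 27·33924 − 658·1392
12 = −658·171012 + 3317·33924
12 = 3317·3283152 − 63681·171012
12 = −63681·10020468 + 194360·3283152
12 = 194360·43365024 − 841121·10020468
So 12 = (194360)·43365024 + (-841121)·10020468.

12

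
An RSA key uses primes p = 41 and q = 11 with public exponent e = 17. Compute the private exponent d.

353

φ(n) = (p−1)(q−1) = 40·10 = 400.
Need d with 17·d ≡ 1 (mod 400). Apply the extended Euclidean algorithm:
400 = 23×17 + 9
17 = 1×9 + 8
9 = 1×8 + 1
8 = 8×1 + 0
Back-substitute:
1 = 9 − 8
1 = −17 + 2·9
1 = 2·400 − 47·17
So 17·(-47) ≡ 1 (mod 400), hence d ≡ -47 ≡ 353 (mod 400).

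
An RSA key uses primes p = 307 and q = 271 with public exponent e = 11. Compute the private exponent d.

7511

φ(n) = (p−1)(q−1) = 306·270 = 82620.
Need d with 11·d ≡ 1 (mod 82620). Apply the extended Euclidean algorithm:
82620 = 7510·11 + 10
11 = 1·10 + 1
10 = 10·1 + 0
Back-substitute:
1 = 11 − 10
1 = −82620 + 7511·11
So 11·7511 ≡ 1 (mod 82620), hence d = 7511.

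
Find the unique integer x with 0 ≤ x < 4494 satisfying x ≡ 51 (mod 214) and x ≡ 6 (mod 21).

3261

Write x = 51 + 214·k. Then 214·k ≡ 6 − 51 ≡ 18 (mod 21).
Need 214⁻¹ mod 21. Extended Euclid on (21, 4):
21 = 5×4 + 1
4 = 4×1 + 0
Back-substitute:
1 = 21 − 5·4
214⁻¹ ≡ 16 (mod 21), so k ≡ 16·18 ≡ 15 (mod 21).
x = 51 + 214·15 = 3261.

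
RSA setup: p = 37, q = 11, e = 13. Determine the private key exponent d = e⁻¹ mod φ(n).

φ(n) = (p−1)(q−1) = 36·10 = 360.
Need d with 13·d ≡ 1 (mod 360). Apply the extended Euclidean algorithm:
360 = 27*13 + 9
13 = 1*9 + 4
9 = 2*4 + 1
4 = 4*1 + 0
Back-substitute:
1 = 9 − 2·4
1 = −2·13 + 3·9
1 = 3·360 − 83·13
So 13·(-83) ≡ 1 (mod 360), hence d ≡ -83 ≡ 277 (mod 360).

277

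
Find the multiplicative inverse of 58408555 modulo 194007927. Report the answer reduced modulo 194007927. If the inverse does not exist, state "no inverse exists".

Run Euclid on (194007927, 58408555):
194007927 = 3*58408555 + 18782262
58408555 = 3*18782262 + 2061769
18782262 = 9*2061769 + 226341
2061769 = 9*226341 + 24700
226341 = 9*24700 + 4041
24700 = 6*4041 + 454
4041 = 8*454 + 409
454 = 1*409 + 45
409 = 9*45 + 4
45 = 11*4 + 1
4 = 4*1 + 0
The gcd is 1. Working backward:
1 = 45 − 11·4
1 = −11·409 + 100·45
1 = 100·454 − 111·409
1 = −111·4041 + 988·454
1 = 988·24700 − 6039·4041
1 = −6039·226341 + 55339·24700
1 = 55339·2061769 − 504090·226341
1 = −504090·18782262 + 4592149·2061769
1 = 4592149·58408555 − 14280537·18782262
1 = −14280537·194007927 + 47433760·58408555
So 58408555·47433760 ≡ 1 (mod 194007927).

47433760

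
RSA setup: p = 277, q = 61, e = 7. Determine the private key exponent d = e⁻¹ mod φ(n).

9463

φ(n) = (p−1)(q−1) = 276·60 = 16560.
Need d with 7·d ≡ 1 (mod 16560). Apply the extended Euclidean algorithm:
16560 = 2365×7 + 5
7 = 1×5 + 2
5 = 2×2 + 1
2 = 2×1 + 0
Back-substitute:
1 = 5 − 2·2
1 = −2·7 + 3·5
1 = 3·16560 − 7097·7
So 7·(-7097) ≡ 1 (mod 16560), hence d ≡ -7097 ≡ 9463 (mod 16560).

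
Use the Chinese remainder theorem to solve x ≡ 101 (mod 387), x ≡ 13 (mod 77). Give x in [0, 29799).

12872

Write x = 101 + 387·k. Then 387·k ≡ 13 − 101 ≡ 66 (mod 77).
Need 387⁻¹ mod 77. Extended Euclid on (77, 2):
77 = 38*2 + 1
2 = 2*1 + 0
Back-substitute:
1 = 77 − 38·2
387⁻¹ ≡ 39 (mod 77), so k ≡ 39·66 ≡ 33 (mod 77).
x = 101 + 387·33 = 12872.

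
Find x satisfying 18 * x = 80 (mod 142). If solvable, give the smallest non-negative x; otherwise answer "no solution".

36

First find gcd(18, 142):
142 = 7×18 + 16
18 = 1×16 + 2
16 = 8×2 + 0
gcd = 2 and 2 | 80, so solutions exist. Divide through by 2: 9x ≡ 40 (mod 71).
Now find 9⁻¹ mod 71:
71 = 7·9 + 8
9 = 1·8 + 1
8 = 8·1 + 0
Back-substitute:
1 = 9 − 8
1 = −71 + 8·9
So 9⁻¹ ≡ 8 (mod 71).
Then x ≡ 8·40 ≡ 36 (mod 71); the smallest non-negative solution is x = 36.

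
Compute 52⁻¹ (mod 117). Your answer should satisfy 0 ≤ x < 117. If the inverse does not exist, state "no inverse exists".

no inverse exists

Compute gcd(52, 117):
117 = 2*52 + 13
52 = 4*13 + 0
Since gcd = 13 > 1, 52 is not a unit mod 117.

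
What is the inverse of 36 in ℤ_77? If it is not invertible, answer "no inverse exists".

Extended Euclidean algorithm:
77 = 2×36 + 5
36 = 7×5 + 1
5 = 5×1 + 0
gcd = 1, so the inverse exists. Back-substitute:
1 = 36 − 7·5
1 = −7·77 + 15·36
So 36·15 ≡ 1 (mod 77).

15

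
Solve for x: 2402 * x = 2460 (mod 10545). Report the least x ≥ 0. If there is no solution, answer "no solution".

First find gcd(2402, 10545):
10545 = 4*2402 + 937
2402 = 2*937 + 528
937 = 1*528 + 409
528 = 1*409 + 119
409 = 3*119 + 52
119 = 2*52 + 15
52 = 3*15 + 7
15 = 2*7 + 1
7 = 7*1 + 0
gcd = 1, so a unique solution mod 10545 exists.
Back-substitute for the Bézout coefficients:
1 = 15 − 2·7
1 = −2·52 + 7·15
1 = 7·119 − 16·52
1 = −16·409 + 55·119
1 = 55·528 − 71·409
1 = −71·937 + 126·528
1 = 126·2402 − 323·937
1 = −323·10545 + 1418·2402
So 2402·(1418) ≡ 1 (mod 10545), giving 2402⁻¹ ≡ 1418.
x ≡ 2402⁻¹·2460 ≡ 1418·2460 ≡ 8430 (mod 10545).

8430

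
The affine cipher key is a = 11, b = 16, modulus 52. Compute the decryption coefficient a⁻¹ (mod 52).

Run Euclid on (52, 11):
52 = 4*11 + 8
11 = 1*8 + 3
8 = 2*3 + 2
3 = 1*2 + 1
2 = 2*1 + 0
gcd = 1, so the inverse exists. Back-substitute:
1 = 3 − 2
1 = −8 + 3·3
1 = 3·11 − 4·8
1 = −4·52 + 19·11
So 11·19 ≡ 1 (mod 52).

19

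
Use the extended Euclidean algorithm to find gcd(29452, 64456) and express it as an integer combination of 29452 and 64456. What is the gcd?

Apply Euclid's algorithm to 64456 and 29452:
64456 = 2·29452 + 5552
29452 = 5·5552 + 1692
5552 = 3·1692 + 476
1692 = 3·476 + 264
476 = 1·264 + 212
264 = 1·212 + 52
212 = 4·52 + 4
52 = 13·4 + 0
gcd(29452, 64456) = 4.
Back-substituting:
4 = 212 − 4·52
4 = −4·264 + 5·212
4 = 5·476 − 9·264
4 = −9·1692 + 32·476
4 = 32·5552 − 105·1692
4 = −105·29452 + 557·5552
4 = 557·64456 − 1219·29452
So 4 = (557)·64456 + (-1219)·29452.

4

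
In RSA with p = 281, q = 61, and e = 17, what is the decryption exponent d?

φ(n) = (p−1)(q−1) = 280·60 = 16800.
Need d with 17·d ≡ 1 (mod 16800). Apply the extended Euclidean algorithm:
16800 = 988*17 + 4
17 = 4*4 + 1
4 = 4*1 + 0
Back-substitute:
1 = 17 − 4·4
1 = −4·16800 + 3953·17
So 17·3953 ≡ 1 (mod 16800), hence d = 3953.

3953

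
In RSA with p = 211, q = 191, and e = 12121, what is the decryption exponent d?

φ(n) = (p−1)(q−1) = 210·190 = 39900.
Need d with 12121·d ≡ 1 (mod 39900). Apply the extended Euclidean algorithm:
39900 = 3*12121 + 3537
12121 = 3*3537 + 1510
3537 = 2*1510 + 517
1510 = 2*517 + 476
517 = 1*476 + 41
476 = 11*41 + 25
41 = 1*25 + 16
25 = 1*16 + 9
16 = 1*9 + 7
9 = 1*7 + 2
7 = 3*2 + 1
2 = 2*1 + 0
Back-substitute:
1 = 7 − 3·2
1 = −3·9 + 4·7
1 = 4·16 − 7·9
1 = −7·25 + 11·16
1 = 11·41 − 18·25
1 = −18·476 + 209·41
1 = 209·517 − 227·476
1 = −227·1510 + 663·517
1 = 663·3537 − 1553·1510
1 = −1553·12121 + 5322·3537
1 = 5322·39900 − 17519·12121
So 12121·(-17519) ≡ 1 (mod 39900), hence d ≡ -17519 ≡ 22381 (mod 39900).

22381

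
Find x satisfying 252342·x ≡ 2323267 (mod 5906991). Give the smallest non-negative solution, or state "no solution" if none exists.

gcd(252342, 5906991):
5906991 = 23×252342 + 103125
252342 = 2×103125 + 46092
103125 = 2×46092 + 10941
46092 = 4×10941 + 2328
10941 = 4×2328 + 1629
2328 = 1×1629 + 699
1629 = 2×699 + 231
699 = 3×231 + 6
231 = 38×6 + 3
6 = 2×3 + 0
gcd = 3, but 3 ∤ 2323267, so the congruence has no solution.

no solution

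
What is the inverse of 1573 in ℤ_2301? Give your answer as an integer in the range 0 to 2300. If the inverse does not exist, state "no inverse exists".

no inverse exists

Euclidean algorithm on 2301, 1573:
2301 = 1×1573 + 728
1573 = 2×728 + 117
728 = 6×117 + 26
117 = 4×26 + 13
26 = 2×13 + 0
Since gcd = 13 > 1, 1573 is not a unit mod 2301.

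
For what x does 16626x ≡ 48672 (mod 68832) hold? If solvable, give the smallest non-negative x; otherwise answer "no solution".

2400

First find gcd(16626, 68832):
68832 = 4·16626 + 2328
16626 = 7·2328 + 330
2328 = 7·330 + 18
330 = 18·18 + 6
18 = 3·6 + 0
gcd = 6 and 6 | 48672, so solutions exist. Divide through by 6: 2771x ≡ 8112 (mod 11472).
Now find 2771⁻¹ mod 11472:
11472 = 4·2771 + 388
2771 = 7·388 + 55
388 = 7·55 + 3
55 = 18·3 + 1
3 = 3·1 + 0
Back-substitute:
1 = 55 − 18·3
1 = −18·388 + 127·55
1 = 127·2771 − 907·388
1 = −907·11472 + 3755·2771
So 2771⁻¹ ≡ 3755 (mod 11472).
Then x ≡ 3755·8112 ≡ 2400 (mod 11472); the smallest non-negative solution is x = 2400.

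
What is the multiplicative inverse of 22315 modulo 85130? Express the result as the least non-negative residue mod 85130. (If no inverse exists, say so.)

no inverse exists

Compute gcd(22315, 85130):
85130 = 3·22315 + 18185
22315 = 1·18185 + 4130
18185 = 4·4130 + 1665
4130 = 2·1665 + 800
1665 = 2·800 + 65
800 = 12·65 + 20
65 = 3·20 + 5
20 = 4·5 + 0
The gcd is 5, not 1, hence no inverse exists.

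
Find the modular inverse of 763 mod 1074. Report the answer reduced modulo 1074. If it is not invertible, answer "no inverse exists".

259

Apply the Euclidean algorithm to 1074 and 763:
1074 = 1*763 + 311
763 = 2*311 + 141
311 = 2*141 + 29
141 = 4*29 + 25
29 = 1*25 + 4
25 = 6*4 + 1
4 = 4*1 + 0
Since gcd(763, 1074) = 1, back-substitute to write 1 as a combination:
1 = 25 − 6·4
1 = −6·29 + 7·25
1 = 7·141 − 34·29
1 = −34·311 + 75·141
1 = 75·763 − 184·311
1 = −184·1074 + 259·763
So 763·259 ≡ 1 (mod 1074).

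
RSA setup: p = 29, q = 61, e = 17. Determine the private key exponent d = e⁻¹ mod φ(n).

593

φ(n) = (p−1)(q−1) = 28·60 = 1680.
Need d with 17·d ≡ 1 (mod 1680). Apply the extended Euclidean algorithm:
1680 = 98×17 + 14
17 = 1×14 + 3
14 = 4×3 + 2
3 = 1×2 + 1
2 = 2×1 + 0
Back-substitute:
1 = 3 − 2
1 = −14 + 5·3
1 = 5·17 − 6·14
1 = −6·1680 + 593·17
So 17·593 ≡ 1 (mod 1680), hence d = 593.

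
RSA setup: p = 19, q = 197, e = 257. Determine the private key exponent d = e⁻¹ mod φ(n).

φ(n) = (p−1)(q−1) = 18·196 = 3528.
Need d with 257·d ≡ 1 (mod 3528). Apply the extended Euclidean algorithm:
3528 = 13·257 + 187
257 = 1·187 + 70
187 = 2·70 + 47
70 = 1·47 + 23
47 = 2·23 + 1
23 = 23·1 + 0
Back-substitute:
1 = 47 − 2·23
1 = −2·70 + 3·47
1 = 3·187 − 8·70
1 = −8·257 + 11·187
1 = 11·3528 − 151·257
So 257·(-151) ≡ 1 (mod 3528), hence d ≡ -151 ≡ 3377 (mod 3528).

3377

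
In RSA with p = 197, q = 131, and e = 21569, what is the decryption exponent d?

3049

φ(n) = (p−1)(q−1) = 196·130 = 25480.
Need d with 21569·d ≡ 1 (mod 25480). Apply the extended Euclidean algorithm:
25480 = 1·21569 + 3911
21569 = 5·3911 + 2014
3911 = 1·2014 + 1897
2014 = 1·1897 + 117
1897 = 16·117 + 25
117 = 4·25 + 17
25 = 1·17 + 8
17 = 2·8 + 1
8 = 8·1 + 0
Back-substitute:
1 = 17 − 2·8
1 = −2·25 + 3·17
1 = 3·117 − 14·25
1 = −14·1897 + 227·117
1 = 227·2014 − 241·1897
1 = −241·3911 + 468·2014
1 = 468·21569 − 2581·3911
1 = −2581·25480 + 3049·21569
So 21569·3049 ≡ 1 (mod 25480), hence d = 3049.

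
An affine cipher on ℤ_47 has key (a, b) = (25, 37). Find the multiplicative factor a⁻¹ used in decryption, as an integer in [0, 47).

32

gcd(47, 25) by repeated division:
47 = 1·25 + 22
25 = 1·22 + 3
22 = 7·3 + 1
3 = 3·1 + 0
The gcd is 1. Working backward:
1 = 22 − 7·3
1 = −7·25 + 8·22
1 = 8·47 − 15·25
So 25·(-15) ≡ 1 (mod 47), and -15 ≡ 32 (mod 47).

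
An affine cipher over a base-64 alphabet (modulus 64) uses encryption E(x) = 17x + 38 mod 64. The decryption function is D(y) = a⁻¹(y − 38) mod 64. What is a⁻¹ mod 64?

49

Run Euclid on (64, 17):
64 = 3*17 + 13
17 = 1*13 + 4
13 = 3*4 + 1
4 = 4*1 + 0
Since gcd(17, 64) = 1, back-substitute to write 1 as a combination:
1 = 13 − 3·4
1 = −3·17 + 4·13
1 = 4·64 − 15·17
Thus 17·(-15) ≡ 1 (mod 64); reducing, -15 mod 64 = 49.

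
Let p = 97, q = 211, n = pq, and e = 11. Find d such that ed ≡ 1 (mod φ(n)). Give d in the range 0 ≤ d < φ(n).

φ(n) = (p−1)(q−1) = 96·210 = 20160.
Need d with 11·d ≡ 1 (mod 20160). Apply the extended Euclidean algorithm:
20160 = 1832·11 + 8
11 = 1·8 + 3
8 = 2·3 + 2
3 = 1·2 + 1
2 = 2·1 + 0
Back-substitute:
1 = 3 − 2
1 = −8 + 3·3
1 = 3·11 − 4·8
1 = −4·20160 + 7331·11
So 11·7331 ≡ 1 (mod 20160), hence d = 7331.

7331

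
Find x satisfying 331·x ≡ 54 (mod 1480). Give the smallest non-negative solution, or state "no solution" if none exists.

1194

First find gcd(331, 1480):
1480 = 4×331 + 156
331 = 2×156 + 19
156 = 8×19 + 4
19 = 4×4 + 3
4 = 1×3 + 1
3 = 3×1 + 0
gcd = 1, so a unique solution mod 1480 exists.
Back-substitute for the Bézout coefficients:
1 = 4 − 3
1 = −19 + 5·4
1 = 5·156 − 41·19
1 = −41·331 + 87·156
1 = 87·1480 − 389·331
So 331·(-389) ≡ 1 (mod 1480), giving 331⁻¹ ≡ 1091.
x ≡ 331⁻¹·54 ≡ 1091·54 ≡ 1194 (mod 1480).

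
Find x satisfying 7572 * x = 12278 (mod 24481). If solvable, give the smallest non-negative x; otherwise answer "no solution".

15708

First find gcd(7572, 24481):
24481 = 3×7572 + 1765
7572 = 4×1765 + 512
1765 = 3×512 + 229
512 = 2×229 + 54
229 = 4×54 + 13
54 = 4×13 + 2
13 = 6×2 + 1
2 = 2×1 + 0
gcd = 1, so a unique solution mod 24481 exists.
Back-substitute for the Bézout coefficients:
1 = 13 − 6·2
1 = −6·54 + 25·13
1 = 25·229 − 106·54
1 = −106·512 + 237·229
1 = 237·1765 − 817·512
1 = −817·7572 + 3505·1765
1 = 3505·24481 − 11332·7572
So 7572·(-11332) ≡ 1 (mod 24481), giving 7572⁻¹ ≡ 13149.
x ≡ 7572⁻¹·12278 ≡ 13149·12278 ≡ 15708 (mod 24481).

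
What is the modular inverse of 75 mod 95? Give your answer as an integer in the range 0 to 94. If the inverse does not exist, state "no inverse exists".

no inverse exists

Euclidean algorithm on 95, 75:
95 = 1·75 + 20
75 = 3·20 + 15
20 = 1·15 + 5
15 = 3·5 + 0
The gcd is 5, not 1, hence no inverse exists.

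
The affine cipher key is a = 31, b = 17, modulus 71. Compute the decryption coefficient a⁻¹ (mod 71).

Run Euclid on (71, 31):
71 = 2×31 + 9
31 = 3×9 + 4
9 = 2×4 + 1
4 = 4×1 + 0
gcd = 1, so the inverse exists. Back-substitute:
1 = 9 − 2·4
1 = −2·31 + 7·9
1 = 7·71 − 16·31
So 31·(-16) ≡ 1 (mod 71), and -16 ≡ 55 (mod 71).

55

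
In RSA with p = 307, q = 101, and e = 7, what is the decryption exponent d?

8743

φ(n) = (p−1)(q−1) = 306·100 = 30600.
Need d with 7·d ≡ 1 (mod 30600). Apply the extended Euclidean algorithm:
30600 = 4371×7 + 3
7 = 2×3 + 1
3 = 3×1 + 0
Back-substitute:
1 = 7 − 2·3
1 = −2·30600 + 8743·7
So 7·8743 ≡ 1 (mod 30600), hence d = 8743.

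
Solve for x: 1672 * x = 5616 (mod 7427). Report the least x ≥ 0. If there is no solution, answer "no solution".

First find gcd(1672, 7427):
7427 = 4×1672 + 739
1672 = 2×739 + 194
739 = 3×194 + 157
194 = 1×157 + 37
157 = 4×37 + 9
37 = 4×9 + 1
9 = 9×1 + 0
gcd = 1, so a unique solution mod 7427 exists.
Back-substitute for the Bézout coefficients:
1 = 37 − 4·9
1 = −4·157 + 17·37
1 = 17·194 − 21·157
1 = −21·739 + 80·194
1 = 80·1672 − 181·739
1 = −181·7427 + 804·1672
So 1672·(804) ≡ 1 (mod 7427), giving 1672⁻¹ ≡ 804.
x ≡ 1672⁻¹·5616 ≡ 804·5616 ≡ 7075 (mod 7427).

7075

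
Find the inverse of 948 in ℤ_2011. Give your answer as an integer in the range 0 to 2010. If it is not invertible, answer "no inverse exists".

Apply the Euclidean algorithm to 2011 and 948:
2011 = 2×948 + 115
948 = 8×115 + 28
115 = 4×28 + 3
28 = 9×3 + 1
3 = 3×1 + 0
Since gcd(948, 2011) = 1, back-substitute to write 1 as a combination:
1 = 28 − 9·3
1 = −9·115 + 37·28
1 = 37·948 − 305·115
1 = −305·2011 + 647·948
So 948·647 ≡ 1 (mod 2011).

647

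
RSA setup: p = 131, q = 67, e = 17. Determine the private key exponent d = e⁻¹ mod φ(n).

φ(n) = (p−1)(q−1) = 130·66 = 8580.
Need d with 17·d ≡ 1 (mod 8580). Apply the extended Euclidean algorithm:
8580 = 504*17 + 12
17 = 1*12 + 5
12 = 2*5 + 2
5 = 2*2 + 1
2 = 2*1 + 0
Back-substitute:
1 = 5 − 2·2
1 = −2·12 + 5·5
1 = 5·17 − 7·12
1 = −7·8580 + 3533·17
So 17·3533 ≡ 1 (mod 8580), hence d = 3533.

3533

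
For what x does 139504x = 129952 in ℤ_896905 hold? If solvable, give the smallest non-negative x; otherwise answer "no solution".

First find gcd(139504, 896905):
896905 = 6·139504 + 59881
139504 = 2·59881 + 19742
59881 = 3·19742 + 655
19742 = 30·655 + 92
655 = 7·92 + 11
92 = 8·11 + 4
11 = 2·4 + 3
4 = 1·3 + 1
3 = 3·1 + 0
gcd = 1, so a unique solution mod 896905 exists.
Back-substitute for the Bézout coefficients:
1 = 4 − 3
1 = −11 + 3·4
1 = 3·92 − 25·11
1 = −25·655 + 178·92
1 = 178·19742 − 5365·655
1 = −5365·59881 + 16273·19742
1 = 16273·139504 − 37911·59881
1 = −37911·896905 + 243739·139504
So 139504·(243739) ≡ 1 (mod 896905), giving 139504⁻¹ ≡ 243739.
x ≡ 139504⁻¹·129952 ≡ 243739·129952 ≡ 170453 (mod 896905).

170453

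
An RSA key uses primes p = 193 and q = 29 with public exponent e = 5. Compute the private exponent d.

φ(n) = (p−1)(q−1) = 192·28 = 5376.
Need d with 5·d ≡ 1 (mod 5376). Apply the extended Euclidean algorithm:
5376 = 1075×5 + 1
5 = 5×1 + 0
Back-substitute:
1 = 5376 − 1075·5
So 5·(-1075) ≡ 1 (mod 5376), hence d ≡ -1075 ≡ 4301 (mod 5376).

4301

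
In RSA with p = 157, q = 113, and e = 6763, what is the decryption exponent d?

φ(n) = (p−1)(q−1) = 156·112 = 17472.
Need d with 6763·d ≡ 1 (mod 17472). Apply the extended Euclidean algorithm:
17472 = 2·6763 + 3946
6763 = 1·3946 + 2817
3946 = 1·2817 + 1129
2817 = 2·1129 + 559
1129 = 2·559 + 11
559 = 50·11 + 9
11 = 1·9 + 2
9 = 4·2 + 1
2 = 2·1 + 0
Back-substitute:
1 = 9 − 4·2
1 = −4·11 + 5·9
1 = 5·559 − 254·11
1 = −254·1129 + 513·559
1 = 513·2817 − 1280·1129
1 = −1280·3946 + 1793·2817
1 = 1793·6763 − 3073·3946
1 = −3073·17472 + 7939·6763
So 6763·7939 ≡ 1 (mod 17472), hence d = 7939.

7939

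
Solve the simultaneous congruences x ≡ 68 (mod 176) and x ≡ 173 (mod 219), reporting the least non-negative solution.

Write x = 68 + 176·k. Then 176·k ≡ 173 − 68 ≡ 105 (mod 219).
Need 176⁻¹ mod 219. Extended Euclid on (219, 176):
219 = 1×176 + 43
176 = 4×43 + 4
43 = 10×4 + 3
4 = 1×3 + 1
3 = 3×1 + 0
Back-substitute:
1 = 4 − 3
1 = −43 + 11·4
1 = 11·176 − 45·43
1 = −45·219 + 56·176
176⁻¹ ≡ 56 (mod 219), so k ≡ 56·105 ≡ 186 (mod 219).
x = 68 + 176·186 = 32804.

32804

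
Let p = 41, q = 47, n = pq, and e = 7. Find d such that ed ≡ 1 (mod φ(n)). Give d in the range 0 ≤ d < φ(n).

263

φ(n) = (p−1)(q−1) = 40·46 = 1840.
Need d with 7·d ≡ 1 (mod 1840). Apply the extended Euclidean algorithm:
1840 = 262·7 + 6
7 = 1·6 + 1
6 = 6·1 + 0
Back-substitute:
1 = 7 − 6
1 = −1840 + 263·7
So 7·263 ≡ 1 (mod 1840), hence d = 263.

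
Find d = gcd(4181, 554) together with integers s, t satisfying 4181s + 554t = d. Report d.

Euclidean algorithm:
4181 = 7×554 + 303
554 = 1×303 + 251
303 = 1×251 + 52
251 = 4×52 + 43
52 = 1×43 + 9
43 = 4×9 + 7
9 = 1×7 + 2
7 = 3×2 + 1
2 = 2×1 + 0
gcd(4181, 554) = 1.
Back-substituting:
1 = 7 − 3·2
1 = −3·9 + 4·7
1 = 4·43 − 19·9
1 = −19·52 + 23·43
1 = 23·251 − 111·52
1 = −111·303 + 134·251
1 = 134·554 − 245·303
1 = −245·4181 + 1849·554
So 1 = (-245)·4181 + (1849)·554.

1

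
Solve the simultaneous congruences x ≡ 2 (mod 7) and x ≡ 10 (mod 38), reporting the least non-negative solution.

Write x = 2 + 7·k. Then 7·k ≡ 10 − 2 ≡ 8 (mod 38).
Need 7⁻¹ mod 38. Extended Euclid on (38, 7):
38 = 5·7 + 3
7 = 2·3 + 1
3 = 3·1 + 0
Back-substitute:
1 = 7 − 2·3
1 = −2·38 + 11·7
7⁻¹ ≡ 11 (mod 38), so k ≡ 11·8 ≡ 12 (mod 38).
x = 2 + 7·12 = 86.

86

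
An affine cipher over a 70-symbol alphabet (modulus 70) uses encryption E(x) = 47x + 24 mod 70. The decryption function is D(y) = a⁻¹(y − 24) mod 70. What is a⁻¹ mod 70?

Run Euclid on (70, 47):
70 = 1·47 + 23
47 = 2·23 + 1
23 = 23·1 + 0
Since gcd(47, 70) = 1, back-substitute to write 1 as a combination:
1 = 47 − 2·23
1 = −2·70 + 3·47
So 47·3 ≡ 1 (mod 70).

3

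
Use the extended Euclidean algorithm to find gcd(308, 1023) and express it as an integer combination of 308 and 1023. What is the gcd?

11

Apply Euclid's algorithm to 1023 and 308:
1023 = 3×308 + 99
308 = 3×99 + 11
99 = 9×11 + 0
gcd(308, 1023) = 11.
Back-substituting:
11 = 308 − 3·99
11 = −3·1023 + 10·308
So 11 = (-3)·1023 + (10)·308.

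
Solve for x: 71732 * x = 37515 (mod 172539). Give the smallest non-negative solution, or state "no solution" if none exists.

16287

First find gcd(71732, 172539):
172539 = 2*71732 + 29075
71732 = 2*29075 + 13582
29075 = 2*13582 + 1911
13582 = 7*1911 + 205
1911 = 9*205 + 66
205 = 3*66 + 7
66 = 9*7 + 3
7 = 2*3 + 1
3 = 3*1 + 0
gcd = 1, so a unique solution mod 172539 exists.
Back-substitute for the Bézout coefficients:
1 = 7 − 2·3
1 = −2·66 + 19·7
1 = 19·205 − 59·66
1 = −59·1911 + 550·205
1 = 550·13582 − 3909·1911
1 = −3909·29075 + 8368·13582
1 = 8368·71732 − 20645·29075
1 = −20645·172539 + 49658·71732
So 71732·(49658) ≡ 1 (mod 172539), giving 71732⁻¹ ≡ 49658.
x ≡ 71732⁻¹·37515 ≡ 49658·37515 ≡ 16287 (mod 172539).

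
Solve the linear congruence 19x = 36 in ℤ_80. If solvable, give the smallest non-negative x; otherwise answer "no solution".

44

First find gcd(19, 80):
80 = 4*19 + 4
19 = 4*4 + 3
4 = 1*3 + 1
3 = 3*1 + 0
gcd = 1, so a unique solution mod 80 exists.
Back-substitute for the Bézout coefficients:
1 = 4 − 3
1 = −19 + 5·4
1 = 5·80 − 21·19
So 19·(-21) ≡ 1 (mod 80), giving 19⁻¹ ≡ 59.
x ≡ 19⁻¹·36 ≡ 59·36 ≡ 44 (mod 80).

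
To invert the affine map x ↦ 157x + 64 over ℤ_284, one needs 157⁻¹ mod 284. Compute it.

161

Extended Euclidean algorithm:
284 = 1×157 + 127
157 = 1×127 + 30
127 = 4×30 + 7
30 = 4×7 + 2
7 = 3×2 + 1
2 = 2×1 + 0
The gcd is 1. Working backward:
1 = 7 − 3·2
1 = −3·30 + 13·7
1 = 13·127 − 55·30
1 = −55·157 + 68·127
1 = 68·284 − 123·157
Hence 157⁻¹ ≡ -123 ≡ 161 (mod 284).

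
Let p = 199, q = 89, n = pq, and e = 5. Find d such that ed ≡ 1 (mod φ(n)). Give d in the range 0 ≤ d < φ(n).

3485

φ(n) = (p−1)(q−1) = 198·88 = 17424.
Need d with 5·d ≡ 1 (mod 17424). Apply the extended Euclidean algorithm:
17424 = 3484·5 + 4
5 = 1·4 + 1
4 = 4·1 + 0
Back-substitute:
1 = 5 − 4
1 = −17424 + 3485·5
So 5·3485 ≡ 1 (mod 17424), hence d = 3485.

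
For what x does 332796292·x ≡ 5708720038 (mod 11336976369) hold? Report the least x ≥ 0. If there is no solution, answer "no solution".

First find gcd(332796292, 11336976369):
11336976369 = 34·332796292 + 21902441
332796292 = 15·21902441 + 4259677
21902441 = 5·4259677 + 604056
4259677 = 7·604056 + 31285
604056 = 19·31285 + 9641
31285 = 3·9641 + 2362
9641 = 4·2362 + 193
2362 = 12·193 + 46
193 = 4·46 + 9
46 = 5·9 + 1
9 = 9·1 + 0
gcd = 1, so a unique solution mod 11336976369 exists.
Back-substitute for the Bézout coefficients:
1 = 46 − 5·9
1 = −5·193 + 21·46
1 = 21·2362 − 257·193
1 = −257·9641 + 1049·2362
1 = 1049·31285 − 3404·9641
1 = −3404·604056 + 65725·31285
1 = 65725·4259677 − 463479·604056
1 = −463479·21902441 + 2383120·4259677
1 = 2383120·332796292 − 36210279·21902441
1 = −36210279·11336976369 + 1233532606·332796292
So 332796292·(1233532606) ≡ 1 (mod 11336976369), giving 332796292⁻¹ ≡ 1233532606.
x ≡ 332796292⁻¹·5708720038 ≡ 1233532606·5708720038 ≡ 6472106053 (mod 11336976369).

6472106053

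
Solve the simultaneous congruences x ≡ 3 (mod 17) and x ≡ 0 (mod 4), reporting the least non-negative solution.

Write x = 3 + 17·k. Then 17·k ≡ 0 − 3 ≡ 1 (mod 4).
Need 17⁻¹ mod 4. Extended Euclid on (4, 1):
4 = 4×1 + 0
17⁻¹ ≡ 1 (mod 4), so k ≡ 1·1 ≡ 1 (mod 4).
x = 3 + 17·1 = 20.

20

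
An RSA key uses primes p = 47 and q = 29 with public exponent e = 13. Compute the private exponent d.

φ(n) = (p−1)(q−1) = 46·28 = 1288.
Need d with 13·d ≡ 1 (mod 1288). Apply the extended Euclidean algorithm:
1288 = 99·13 + 1
13 = 13·1 + 0
Back-substitute:
1 = 1288 − 99·13
So 13·(-99) ≡ 1 (mod 1288), hence d ≡ -99 ≡ 1189 (mod 1288).

1189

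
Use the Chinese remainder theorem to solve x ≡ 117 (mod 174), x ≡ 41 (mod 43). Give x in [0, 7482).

Write x = 117 + 174·k. Then 174·k ≡ 41 − 117 ≡ 10 (mod 43).
Need 174⁻¹ mod 43. Extended Euclid on (43, 2):
43 = 21*2 + 1
2 = 2*1 + 0
Back-substitute:
1 = 43 − 21·2
174⁻¹ ≡ 22 (mod 43), so k ≡ 22·10 ≡ 5 (mod 43).
x = 117 + 174·5 = 987.

987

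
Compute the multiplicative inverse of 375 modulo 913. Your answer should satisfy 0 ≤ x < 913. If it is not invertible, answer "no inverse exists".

Run Euclid on (913, 375):
913 = 2·375 + 163
375 = 2·163 + 49
163 = 3·49 + 16
49 = 3·16 + 1
16 = 16·1 + 0
Since gcd(375, 913) = 1, back-substitute to write 1 as a combination:
1 = 49 − 3·16
1 = −3·163 + 10·49
1 = 10·375 − 23·163
1 = −23·913 + 56·375
So 375·56 ≡ 1 (mod 913).

56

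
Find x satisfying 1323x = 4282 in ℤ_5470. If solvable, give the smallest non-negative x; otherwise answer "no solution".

334

First find gcd(1323, 5470):
5470 = 4·1323 + 178
1323 = 7·178 + 77
178 = 2·77 + 24
77 = 3·24 + 5
24 = 4·5 + 4
5 = 1·4 + 1
4 = 4·1 + 0
gcd = 1, so a unique solution mod 5470 exists.
Back-substitute for the Bézout coefficients:
1 = 5 − 4
1 = −24 + 5·5
1 = 5·77 − 16·24
1 = −16·178 + 37·77
1 = 37·1323 − 275·178
1 = −275·5470 + 1137·1323
So 1323·(1137) ≡ 1 (mod 5470), giving 1323⁻¹ ≡ 1137.
x ≡ 1323⁻¹·4282 ≡ 1137·4282 ≡ 334 (mod 5470).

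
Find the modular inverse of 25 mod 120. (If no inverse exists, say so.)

Compute gcd(25, 120):
120 = 4×25 + 20
25 = 1×20 + 5
20 = 4×5 + 0
The gcd is 5, not 1, hence no inverse exists.

no inverse exists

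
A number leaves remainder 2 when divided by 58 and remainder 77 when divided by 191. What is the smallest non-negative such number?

10964

Write x = 2 + 58·k. Then 58·k ≡ 77 − 2 ≡ 75 (mod 191).
Need 58⁻¹ mod 191. Extended Euclid on (191, 58):
191 = 3*58 + 17
58 = 3*17 + 7
17 = 2*7 + 3
7 = 2*3 + 1
3 = 3*1 + 0
Back-substitute:
1 = 7 − 2·3
1 = −2·17 + 5·7
1 = 5·58 − 17·17
1 = −17·191 + 56·58
58⁻¹ ≡ 56 (mod 191), so k ≡ 56·75 ≡ 189 (mod 191).
x = 2 + 58·189 = 10964.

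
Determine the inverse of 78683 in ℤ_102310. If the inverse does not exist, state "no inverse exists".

15277

gcd(102310, 78683) by repeated division:
102310 = 1·78683 + 23627
78683 = 3·23627 + 7802
23627 = 3·7802 + 221
7802 = 35·221 + 67
221 = 3·67 + 20
67 = 3·20 + 7
20 = 2·7 + 6
7 = 1·6 + 1
6 = 6·1 + 0
Since gcd(78683, 102310) = 1, back-substitute to write 1 as a combination:
1 = 7 − 6
1 = −20 + 3·7
1 = 3·67 − 10·20
1 = −10·221 + 33·67
1 = 33·7802 − 1165·221
1 = −1165·23627 + 3528·7802
1 = 3528·78683 − 11749·23627
1 = −11749·102310 + 15277·78683
So 78683·15277 ≡ 1 (mod 102310).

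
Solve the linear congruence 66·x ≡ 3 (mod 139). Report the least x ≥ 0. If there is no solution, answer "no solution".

19

First find gcd(66, 139):
139 = 2*66 + 7
66 = 9*7 + 3
7 = 2*3 + 1
3 = 3*1 + 0
gcd = 1, so a unique solution mod 139 exists.
Back-substitute for the Bézout coefficients:
1 = 7 − 2·3
1 = −2·66 + 19·7
1 = 19·139 − 40·66
So 66·(-40) ≡ 1 (mod 139), giving 66⁻¹ ≡ 99.
x ≡ 66⁻¹·3 ≡ 99·3 ≡ 19 (mod 139).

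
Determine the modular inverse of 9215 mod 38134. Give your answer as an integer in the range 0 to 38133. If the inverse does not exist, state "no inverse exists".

Apply the Euclidean algorithm to 38134 and 9215:
38134 = 4*9215 + 1274
9215 = 7*1274 + 297
1274 = 4*297 + 86
297 = 3*86 + 39
86 = 2*39 + 8
39 = 4*8 + 7
8 = 1*7 + 1
7 = 7*1 + 0
Since gcd(9215, 38134) = 1, back-substitute to write 1 as a combination:
1 = 8 − 7
1 = −39 + 5·8
1 = 5·86 − 11·39
1 = −11·297 + 38·86
1 = 38·1274 − 163·297
1 = −163·9215 + 1179·1274
1 = 1179·38134 − 4879·9215
So 9215·(-4879) ≡ 1 (mod 38134), and -4879 ≡ 33255 (mod 38134).

33255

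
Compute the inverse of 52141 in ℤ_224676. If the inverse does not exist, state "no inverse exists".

gcd(224676, 52141) by repeated division:
224676 = 4*52141 + 16112
52141 = 3*16112 + 3805
16112 = 4*3805 + 892
3805 = 4*892 + 237
892 = 3*237 + 181
237 = 1*181 + 56
181 = 3*56 + 13
56 = 4*13 + 4
13 = 3*4 + 1
4 = 4*1 + 0
The gcd is 1. Working backward:
1 = 13 − 3·4
1 = −3·56 + 13·13
1 = 13·181 − 42·56
1 = −42·237 + 55·181
1 = 55·892 − 207·237
1 = −207·3805 + 883·892
1 = 883·16112 − 3739·3805
1 = −3739·52141 + 12100·16112
1 = 12100·224676 − 52139·52141
So 52141·(-52139) ≡ 1 (mod 224676), and -52139 ≡ 172537 (mod 224676).

172537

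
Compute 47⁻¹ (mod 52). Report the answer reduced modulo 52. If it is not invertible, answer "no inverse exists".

31

Apply the Euclidean algorithm to 52 and 47:
52 = 1·47 + 5
47 = 9·5 + 2
5 = 2·2 + 1
2 = 2·1 + 0
The gcd is 1. Working backward:
1 = 5 − 2·2
1 = −2·47 + 19·5
1 = 19·52 − 21·47
Hence 47⁻¹ ≡ -21 ≡ 31 (mod 52).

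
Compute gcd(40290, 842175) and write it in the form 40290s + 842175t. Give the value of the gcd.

15

Euclidean algorithm:
842175 = 20×40290 + 36375
40290 = 1×36375 + 3915
36375 = 9×3915 + 1140
3915 = 3×1140 + 495
1140 = 2×495 + 150
495 = 3×150 + 45
150 = 3×45 + 15
45 = 3×15 + 0
gcd(40290, 842175) = 15.
Working backward:
15 = 150 − 3·45
15 = −3·495 + 10·150
15 = 10·1140 − 23·495
15 = −23·3915 + 79·1140
15 = 79·36375 − 734·3915
15 = −734·40290 + 813·36375
15 = 813·842175 − 16994·40290
So 15 = (813)·842175 + (-16994)·40290.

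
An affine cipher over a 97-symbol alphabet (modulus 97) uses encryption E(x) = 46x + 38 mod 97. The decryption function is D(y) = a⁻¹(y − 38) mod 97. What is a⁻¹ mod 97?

Apply the Euclidean algorithm to 97 and 46:
97 = 2×46 + 5
46 = 9×5 + 1
5 = 5×1 + 0
Since gcd(46, 97) = 1, back-substitute to write 1 as a combination:
1 = 46 − 9·5
1 = −9·97 + 19·46
So 46·19 ≡ 1 (mod 97).

19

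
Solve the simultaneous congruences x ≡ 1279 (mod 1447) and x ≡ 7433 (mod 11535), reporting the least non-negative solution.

Write x = 1279 + 1447·k. Then 1447·k ≡ 7433 − 1279 ≡ 6154 (mod 11535).
Need 1447⁻¹ mod 11535. Extended Euclid on (11535, 1447):
11535 = 7·1447 + 1406
1447 = 1·1406 + 41
1406 = 34·41 + 12
41 = 3·12 + 5
12 = 2·5 + 2
5 = 2·2 + 1
2 = 2·1 + 0
Back-substitute:
1 = 5 − 2·2
1 = −2·12 + 5·5
1 = 5·41 − 17·12
1 = −17·1406 + 583·41
1 = 583·1447 − 600·1406
1 = −600·11535 + 4783·1447
1447⁻¹ ≡ 4783 (mod 11535), so k ≡ 4783·6154 ≡ 8797 (mod 11535).
x = 1279 + 1447·8797 = 12730538.

12730538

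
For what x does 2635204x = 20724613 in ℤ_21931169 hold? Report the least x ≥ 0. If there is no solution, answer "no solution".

1599794

First find gcd(2635204, 21931169):
21931169 = 8*2635204 + 849537
2635204 = 3*849537 + 86593
849537 = 9*86593 + 70200
86593 = 1*70200 + 16393
70200 = 4*16393 + 4628
16393 = 3*4628 + 2509
4628 = 1*2509 + 2119
2509 = 1*2119 + 390
2119 = 5*390 + 169
390 = 2*169 + 52
169 = 3*52 + 13
52 = 4*13 + 0
gcd = 13 and 13 | 20724613, so solutions exist. Divide through by 13: 202708x ≡ 1594201 (mod 1687013).
Now find 202708⁻¹ mod 1687013:
1687013 = 8×202708 + 65349
202708 = 3×65349 + 6661
65349 = 9×6661 + 5400
6661 = 1×5400 + 1261
5400 = 4×1261 + 356
1261 = 3×356 + 193
356 = 1×193 + 163
193 = 1×163 + 30
163 = 5×30 + 13
30 = 2×13 + 4
13 = 3×4 + 1
4 = 4×1 + 0
Back-substitute:
1 = 13 − 3·4
1 = −3·30 + 7·13
1 = 7·163 − 38·30
1 = −38·193 + 45·163
1 = 45·356 − 83·193
1 = −83·1261 + 294·356
1 = 294·5400 − 1259·1261
1 = −1259·6661 + 1553·5400
1 = 1553·65349 − 15236·6661
1 = −15236·202708 + 47261·65349
1 = 47261·1687013 − 393324·202708
So 202708·(-393324) ≡ 1 (mod 1687013), i.e. 202708⁻¹ ≡ 1293689.
Then x ≡ 1293689·1594201 ≡ 1599794 (mod 1687013); the smallest non-negative solution is x = 1599794.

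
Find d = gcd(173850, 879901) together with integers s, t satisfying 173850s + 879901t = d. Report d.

1

Repeated division:
879901 = 5*173850 + 10651
173850 = 16*10651 + 3434
10651 = 3*3434 + 349
3434 = 9*349 + 293
349 = 1*293 + 56
293 = 5*56 + 13
56 = 4*13 + 4
13 = 3*4 + 1
4 = 4*1 + 0
gcd(173850, 879901) = 1.
Back-substituting:
1 = 13 − 3·4
1 = −3·56 + 13·13
1 = 13·293 − 68·56
1 = −68·349 + 81·293
1 = 81·3434 − 797·349
1 = −797·10651 + 2472·3434
1 = 2472·173850 − 40349·10651
1 = −40349·879901 + 204217·173850
So 1 = (-40349)·879901 + (204217)·173850.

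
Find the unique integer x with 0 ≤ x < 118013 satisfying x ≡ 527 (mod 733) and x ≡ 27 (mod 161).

Write x = 527 + 733·k. Then 733·k ≡ 27 − 527 ≡ 144 (mod 161).
Need 733⁻¹ mod 161. Extended Euclid on (161, 89):
161 = 1·89 + 72
89 = 1·72 + 17
72 = 4·17 + 4
17 = 4·4 + 1
4 = 4·1 + 0
Back-substitute:
1 = 17 − 4·4
1 = −4·72 + 17·17
1 = 17·89 − 21·72
1 = −21·161 + 38·89
733⁻¹ ≡ 38 (mod 161), so k ≡ 38·144 ≡ 159 (mod 161).
x = 527 + 733·159 = 117074.

117074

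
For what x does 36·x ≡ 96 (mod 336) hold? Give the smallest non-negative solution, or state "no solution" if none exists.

12

First find gcd(36, 336):
336 = 9·36 + 12
36 = 3·12 + 0
gcd = 12 and 12 | 96, so solutions exist. Divide through by 12: 3x ≡ 8 (mod 28).
Now find 3⁻¹ mod 28:
28 = 9*3 + 1
3 = 3*1 + 0
Back-substitute:
1 = 28 − 9·3
So 3·(-9) ≡ 1 (mod 28), i.e. 3⁻¹ ≡ 19.
Then x ≡ 19·8 ≡ 12 (mod 28); the smallest non-negative solution is x = 12.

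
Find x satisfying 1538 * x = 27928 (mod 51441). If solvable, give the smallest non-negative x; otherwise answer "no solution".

First find gcd(1538, 51441):
51441 = 33*1538 + 687
1538 = 2*687 + 164
687 = 4*164 + 31
164 = 5*31 + 9
31 = 3*9 + 4
9 = 2*4 + 1
4 = 4*1 + 0
gcd = 1, so a unique solution mod 51441 exists.
Back-substitute for the Bézout coefficients:
1 = 9 − 2·4
1 = −2·31 + 7·9
1 = 7·164 − 37·31
1 = −37·687 + 155·164
1 = 155·1538 − 347·687
1 = −347·51441 + 11606·1538
So 1538·(11606) ≡ 1 (mod 51441), giving 1538⁻¹ ≡ 11606.
x ≡ 1538⁻¹·27928 ≡ 11606·27928 ≡ 2627 (mod 51441).

2627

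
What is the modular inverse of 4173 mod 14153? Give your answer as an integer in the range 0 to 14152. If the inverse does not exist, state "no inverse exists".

Extended Euclidean algorithm:
14153 = 3×4173 + 1634
4173 = 2×1634 + 905
1634 = 1×905 + 729
905 = 1×729 + 176
729 = 4×176 + 25
176 = 7×25 + 1
25 = 25×1 + 0
gcd = 1, so the inverse exists. Back-substitute:
1 = 176 − 7·25
1 = −7·729 + 29·176
1 = 29·905 − 36·729
1 = −36·1634 + 65·905
1 = 65·4173 − 166·1634
1 = −166·14153 + 563·4173
So 4173·563 ≡ 1 (mod 14153).

563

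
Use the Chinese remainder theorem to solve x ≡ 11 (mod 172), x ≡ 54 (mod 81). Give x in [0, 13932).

10503

Write x = 11 + 172·k. Then 172·k ≡ 54 − 11 ≡ 43 (mod 81).
Need 172⁻¹ mod 81. Extended Euclid on (81, 10):
81 = 8×10 + 1
10 = 10×1 + 0
Back-substitute:
1 = 81 − 8·10
172⁻¹ ≡ 73 (mod 81), so k ≡ 73·43 ≡ 61 (mod 81).
x = 11 + 172·61 = 10503.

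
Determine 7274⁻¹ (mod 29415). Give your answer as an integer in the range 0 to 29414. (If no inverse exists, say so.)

7469

Run Euclid on (29415, 7274):
29415 = 4×7274 + 319
7274 = 22×319 + 256
319 = 1×256 + 63
256 = 4×63 + 4
63 = 15×4 + 3
4 = 1×3 + 1
3 = 3×1 + 0
Since gcd(7274, 29415) = 1, back-substitute to write 1 as a combination:
1 = 4 − 3
1 = −63 + 16·4
1 = 16·256 − 65·63
1 = −65·319 + 81·256
1 = 81·7274 − 1847·319
1 = −1847·29415 + 7469·7274
So 7274·7469 ≡ 1 (mod 29415).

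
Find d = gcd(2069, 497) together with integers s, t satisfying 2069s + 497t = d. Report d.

Euclidean algorithm:
2069 = 4×497 + 81
497 = 6×81 + 11
81 = 7×11 + 4
11 = 2×4 + 3
4 = 1×3 + 1
3 = 3×1 + 0
gcd(2069, 497) = 1.
Back-substituting:
1 = 4 − 3
1 = −11 + 3·4
1 = 3·81 − 22·11
1 = −22·497 + 135·81
1 = 135·2069 − 562·497
So 1 = (135)·2069 + (-562)·497.

1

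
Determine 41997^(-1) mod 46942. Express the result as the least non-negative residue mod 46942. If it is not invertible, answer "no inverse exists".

22479

gcd(46942, 41997) by repeated division:
46942 = 1*41997 + 4945
41997 = 8*4945 + 2437
4945 = 2*2437 + 71
2437 = 34*71 + 23
71 = 3*23 + 2
23 = 11*2 + 1
2 = 2*1 + 0
The gcd is 1. Working backward:
1 = 23 − 11·2
1 = −11·71 + 34·23
1 = 34·2437 − 1167·71
1 = −1167·4945 + 2368·2437
1 = 2368·41997 − 20111·4945
1 = −20111·46942 + 22479·41997
So 41997·22479 ≡ 1 (mod 46942).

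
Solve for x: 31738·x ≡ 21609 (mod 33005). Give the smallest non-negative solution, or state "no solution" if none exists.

4203

First find gcd(31738, 33005):
33005 = 1×31738 + 1267
31738 = 25×1267 + 63
1267 = 20×63 + 7
63 = 9×7 + 0
gcd = 7 and 7 | 21609, so solutions exist. Divide through by 7: 4534x ≡ 3087 (mod 4715).
Now find 4534⁻¹ mod 4715:
4715 = 1×4534 + 181
4534 = 25×181 + 9
181 = 20×9 + 1
9 = 9×1 + 0
Back-substitute:
1 = 181 − 20·9
1 = −20·4534 + 501·181
1 = 501·4715 − 521·4534
So 4534·(-521) ≡ 1 (mod 4715), i.e. 4534⁻¹ ≡ 4194.
Then x ≡ 4194·3087 ≡ 4203 (mod 4715); the smallest non-negative solution is x = 4203.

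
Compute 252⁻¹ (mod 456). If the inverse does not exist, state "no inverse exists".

Compute gcd(252, 456):
456 = 1*252 + 204
252 = 1*204 + 48
204 = 4*48 + 12
48 = 4*12 + 0
The gcd is 12, not 1, hence no inverse exists.

no inverse exists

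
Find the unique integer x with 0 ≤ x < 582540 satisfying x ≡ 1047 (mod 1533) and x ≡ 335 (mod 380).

Write x = 1047 + 1533·k. Then 1533·k ≡ 335 − 1047 ≡ 48 (mod 380).
Need 1533⁻¹ mod 380. Extended Euclid on (380, 13):
380 = 29×13 + 3
13 = 4×3 + 1
3 = 3×1 + 0
Back-substitute:
1 = 13 − 4·3
1 = −4·380 + 117·13
1533⁻¹ ≡ 117 (mod 380), so k ≡ 117·48 ≡ 296 (mod 380).
x = 1047 + 1533·296 = 454815.

454815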